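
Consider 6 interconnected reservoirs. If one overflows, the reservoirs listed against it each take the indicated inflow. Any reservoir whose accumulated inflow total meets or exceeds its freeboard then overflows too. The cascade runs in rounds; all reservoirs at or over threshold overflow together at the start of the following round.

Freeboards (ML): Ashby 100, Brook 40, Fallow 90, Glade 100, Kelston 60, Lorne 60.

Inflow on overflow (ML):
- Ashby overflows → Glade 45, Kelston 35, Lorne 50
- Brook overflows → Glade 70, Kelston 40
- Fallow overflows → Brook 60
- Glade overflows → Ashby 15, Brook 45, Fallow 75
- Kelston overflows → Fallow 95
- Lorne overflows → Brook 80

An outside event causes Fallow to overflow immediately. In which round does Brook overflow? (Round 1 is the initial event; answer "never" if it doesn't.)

Round 1 — Fallow overflows (initial).
  Brook: +60 → 60 ≥ 40
Round 2 — Brook overflows.
  Glade: +70 → 70 < 100
  Kelston: +40 → 40 < 60
No further overflows.

2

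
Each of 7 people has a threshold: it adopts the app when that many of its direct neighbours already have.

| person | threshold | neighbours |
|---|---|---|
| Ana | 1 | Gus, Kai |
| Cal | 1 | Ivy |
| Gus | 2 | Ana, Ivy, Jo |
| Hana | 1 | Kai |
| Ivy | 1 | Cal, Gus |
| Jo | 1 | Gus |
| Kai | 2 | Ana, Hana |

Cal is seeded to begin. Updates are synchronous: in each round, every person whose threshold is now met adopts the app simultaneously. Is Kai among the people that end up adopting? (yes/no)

no

Round 1 — Cal adopts the app (initial).
Round 2 — checking thresholds:
  Ivy: 1 of 2 neighbours ≥ 1, adopts the app.
Round 3 — no new adoptions; cascade stops.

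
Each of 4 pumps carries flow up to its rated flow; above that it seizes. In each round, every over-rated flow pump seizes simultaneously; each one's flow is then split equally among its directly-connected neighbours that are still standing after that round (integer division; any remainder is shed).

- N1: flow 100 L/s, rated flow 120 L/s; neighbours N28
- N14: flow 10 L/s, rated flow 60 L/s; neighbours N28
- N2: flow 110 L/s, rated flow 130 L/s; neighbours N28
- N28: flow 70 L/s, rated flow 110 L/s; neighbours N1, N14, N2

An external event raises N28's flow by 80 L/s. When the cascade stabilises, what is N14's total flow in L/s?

Round 1 — N28 at 150 > 110. N28 seizes.
  N28 sheds 150 L/s to N1, N14, N2: 50 each.
    N1: 100+50 = 150 > 120
    N14: 10+50 = 60 ≤ 60
    N2: 110+50 = 160 > 130
Round 2 — N1, N2 seize.
  N1 sheds 150 L/s: no online neighbours, lost.
  N2 sheds 160 L/s: no online neighbours, lost.
No further seizures.

60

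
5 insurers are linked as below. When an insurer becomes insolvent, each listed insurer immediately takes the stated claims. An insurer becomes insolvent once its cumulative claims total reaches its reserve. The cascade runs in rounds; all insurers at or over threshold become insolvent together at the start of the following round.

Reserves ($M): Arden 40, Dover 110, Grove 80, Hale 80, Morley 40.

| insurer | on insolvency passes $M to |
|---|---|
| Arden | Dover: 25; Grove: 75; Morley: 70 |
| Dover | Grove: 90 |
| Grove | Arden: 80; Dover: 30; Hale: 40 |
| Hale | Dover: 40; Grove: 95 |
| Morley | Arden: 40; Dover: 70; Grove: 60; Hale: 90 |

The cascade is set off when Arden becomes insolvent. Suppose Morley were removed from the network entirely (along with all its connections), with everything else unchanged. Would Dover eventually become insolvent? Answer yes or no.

With Morley removed:
Round 1 — Arden becomes insolvent (initial).
  Dover: +25 → 25 < 110
  Grove: +75 → 75 < 80
No further insolvencies.

no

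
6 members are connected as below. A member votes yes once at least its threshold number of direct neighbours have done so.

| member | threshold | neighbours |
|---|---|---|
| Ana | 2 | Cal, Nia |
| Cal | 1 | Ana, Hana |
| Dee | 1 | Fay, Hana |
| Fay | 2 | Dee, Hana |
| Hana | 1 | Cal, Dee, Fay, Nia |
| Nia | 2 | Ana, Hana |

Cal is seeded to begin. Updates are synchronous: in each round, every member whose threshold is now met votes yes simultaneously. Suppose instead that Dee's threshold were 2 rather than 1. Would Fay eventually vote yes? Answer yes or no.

no

With Dee's threshold at 2:
Round 1 — Cal votes yes (initial).
Round 2 — checking thresholds:
  Ana: 1 of 2 neighbours < 2, below threshold.
  Hana: 1 of 4 neighbours ≥ 1, votes yes.
Round 3 — no new yes votes; cascade stops.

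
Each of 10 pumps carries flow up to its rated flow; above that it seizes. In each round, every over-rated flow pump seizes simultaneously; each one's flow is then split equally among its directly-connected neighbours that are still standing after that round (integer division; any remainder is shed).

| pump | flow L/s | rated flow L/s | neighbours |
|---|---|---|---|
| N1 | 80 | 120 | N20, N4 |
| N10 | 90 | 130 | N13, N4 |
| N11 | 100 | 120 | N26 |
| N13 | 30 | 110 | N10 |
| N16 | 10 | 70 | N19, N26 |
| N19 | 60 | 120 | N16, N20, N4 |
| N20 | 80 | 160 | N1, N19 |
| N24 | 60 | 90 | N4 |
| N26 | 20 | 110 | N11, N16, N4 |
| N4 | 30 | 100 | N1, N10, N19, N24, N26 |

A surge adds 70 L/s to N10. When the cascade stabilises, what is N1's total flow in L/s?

107

Round 1 — N10 at 160 > 130. N10 seizes.
  N10 sheds 160 L/s to N13, N4: 80 each.
    N13: 30+80 = 110 ≤ 110
    N4: 30+80 = 110 > 100
Round 2 — N4 seizes.
  N4 sheds 110 L/s to N1, N19, N24, N26: 27 each (2 lost).
    N1: 80+27 = 107 ≤ 120
    N19: 60+27 = 87 ≤ 120
    N24: 60+27 = 87 ≤ 90
    N26: 20+27 = 47 ≤ 110
No further seizures.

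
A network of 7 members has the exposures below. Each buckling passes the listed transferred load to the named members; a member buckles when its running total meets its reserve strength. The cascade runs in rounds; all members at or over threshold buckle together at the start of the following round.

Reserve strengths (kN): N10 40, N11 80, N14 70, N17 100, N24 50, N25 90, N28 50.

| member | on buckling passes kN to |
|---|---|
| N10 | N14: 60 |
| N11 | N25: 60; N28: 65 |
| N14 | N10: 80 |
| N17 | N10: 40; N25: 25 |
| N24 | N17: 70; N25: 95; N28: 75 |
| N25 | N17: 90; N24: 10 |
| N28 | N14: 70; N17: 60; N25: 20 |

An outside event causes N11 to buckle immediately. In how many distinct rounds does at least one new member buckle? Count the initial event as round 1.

Round 1 — N11 buckles (initial).
  N25: +60 → 60 < 90
  N28: +65 → 65 ≥ 50
Round 2 — N28 buckles.
  N14: +70 → 70 ≥ 70
  N17: +60 → 60 < 100
  N25: +20 → 80 < 90
Round 3 — N14 buckles.
  N10: +80 → 80 ≥ 40
Round 4 — N10 buckles.
No further bucklings.

4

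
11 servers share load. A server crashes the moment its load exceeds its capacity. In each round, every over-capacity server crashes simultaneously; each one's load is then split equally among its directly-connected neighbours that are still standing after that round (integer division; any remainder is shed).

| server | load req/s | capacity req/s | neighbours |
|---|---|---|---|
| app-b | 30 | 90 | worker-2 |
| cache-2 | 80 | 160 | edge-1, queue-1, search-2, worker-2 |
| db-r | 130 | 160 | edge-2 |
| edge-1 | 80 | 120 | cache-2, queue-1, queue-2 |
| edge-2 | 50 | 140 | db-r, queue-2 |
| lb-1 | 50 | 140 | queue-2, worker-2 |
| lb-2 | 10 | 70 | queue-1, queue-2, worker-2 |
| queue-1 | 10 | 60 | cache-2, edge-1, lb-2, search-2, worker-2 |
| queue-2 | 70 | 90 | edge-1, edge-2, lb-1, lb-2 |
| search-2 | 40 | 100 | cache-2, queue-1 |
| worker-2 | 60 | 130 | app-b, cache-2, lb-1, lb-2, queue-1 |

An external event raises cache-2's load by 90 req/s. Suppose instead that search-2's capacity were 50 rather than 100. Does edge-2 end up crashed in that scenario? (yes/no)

With search-2's capacity at 50:
Round 1 — cache-2 at 170 > 160. cache-2 crashes.
  cache-2 sheds 170 req/s to edge-1, queue-1, search-2, worker-2: 42 each (2 lost).
    edge-1: 80+42 = 122 > 120
    queue-1: 10+42 = 52 ≤ 60
    search-2: 40+42 = 82 > 50
    worker-2: 60+42 = 102 ≤ 130
Round 2 — edge-1, search-2 crash.
  edge-1 sheds 122 req/s to queue-1, queue-2: 61 each.
    queue-1: 52+61 = 113 > 60
    queue-2: 70+61 = 131 > 90
  search-2 sheds 82 req/s to queue-1: 82 each.
    queue-1: 113+82 = 195 > 60
Round 3 — queue-1, queue-2 crash.
  queue-1 sheds 195 req/s to lb-2, worker-2: 97 each (1 lost).
    lb-2: 10+97 = 107 > 70
    worker-2: 102+97 = 199 > 130
  queue-2 sheds 131 req/s to edge-2, lb-1, lb-2: 43 each (2 lost).
    edge-2: 50+43 = 93 ≤ 140
    lb-1: 50+43 = 93 ≤ 140
    lb-2: 107+43 = 150 > 70
Round 4 — lb-2, worker-2 crash.
  lb-2 sheds 150 req/s: no online neighbours, lost.
  worker-2 sheds 199 req/s to app-b, lb-1: 99 each (1 lost).
    app-b: 30+99 = 129 > 90
    lb-1: 93+99 = 192 > 140
Round 5 — app-b, lb-1 crash.
  app-b sheds 129 req/s: no online neighbours, lost.
  lb-1 sheds 192 req/s: no online neighbours, lost.
No further crashes.

no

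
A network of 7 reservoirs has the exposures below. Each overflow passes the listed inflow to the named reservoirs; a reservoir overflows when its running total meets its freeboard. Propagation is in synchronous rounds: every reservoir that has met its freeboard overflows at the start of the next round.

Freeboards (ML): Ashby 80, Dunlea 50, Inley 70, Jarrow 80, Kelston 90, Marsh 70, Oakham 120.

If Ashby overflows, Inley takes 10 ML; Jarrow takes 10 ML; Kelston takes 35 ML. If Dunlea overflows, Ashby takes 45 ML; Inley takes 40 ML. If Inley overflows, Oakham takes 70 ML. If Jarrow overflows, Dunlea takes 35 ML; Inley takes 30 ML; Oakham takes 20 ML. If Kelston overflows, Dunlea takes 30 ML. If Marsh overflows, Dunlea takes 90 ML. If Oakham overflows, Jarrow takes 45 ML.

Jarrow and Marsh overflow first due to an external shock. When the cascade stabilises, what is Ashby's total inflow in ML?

45

Round 1 — Jarrow, Marsh overflow (initial).
  Dunlea: +35+90 → 125 ≥ 50
  Inley: +30 → 30 < 70
  Oakham: +20 → 20 < 120
Round 2 — Dunlea overflows.
  Ashby: +45 → 45 < 80
  Inley: +40 → 70 ≥ 70
Round 3 — Inley overflows.
  Oakham: +70 → 90 < 120
No further overflows.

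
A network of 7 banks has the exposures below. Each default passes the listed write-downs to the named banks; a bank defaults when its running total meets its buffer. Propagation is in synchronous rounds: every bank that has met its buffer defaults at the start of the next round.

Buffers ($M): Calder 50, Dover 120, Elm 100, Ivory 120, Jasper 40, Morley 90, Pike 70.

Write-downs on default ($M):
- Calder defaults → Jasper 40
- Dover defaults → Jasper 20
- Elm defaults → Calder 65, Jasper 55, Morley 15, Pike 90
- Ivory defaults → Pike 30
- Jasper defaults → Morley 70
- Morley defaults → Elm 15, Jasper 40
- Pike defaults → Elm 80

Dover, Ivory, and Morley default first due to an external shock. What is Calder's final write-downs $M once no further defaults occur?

Round 1 — Dover, Ivory, Morley default (initial).
  Elm: +15 → 15 < 100
  Jasper: +20+40 → 60 ≥ 40
  Pike: +30 → 30 < 70
Round 2 — Jasper defaults.
No further defaults.

0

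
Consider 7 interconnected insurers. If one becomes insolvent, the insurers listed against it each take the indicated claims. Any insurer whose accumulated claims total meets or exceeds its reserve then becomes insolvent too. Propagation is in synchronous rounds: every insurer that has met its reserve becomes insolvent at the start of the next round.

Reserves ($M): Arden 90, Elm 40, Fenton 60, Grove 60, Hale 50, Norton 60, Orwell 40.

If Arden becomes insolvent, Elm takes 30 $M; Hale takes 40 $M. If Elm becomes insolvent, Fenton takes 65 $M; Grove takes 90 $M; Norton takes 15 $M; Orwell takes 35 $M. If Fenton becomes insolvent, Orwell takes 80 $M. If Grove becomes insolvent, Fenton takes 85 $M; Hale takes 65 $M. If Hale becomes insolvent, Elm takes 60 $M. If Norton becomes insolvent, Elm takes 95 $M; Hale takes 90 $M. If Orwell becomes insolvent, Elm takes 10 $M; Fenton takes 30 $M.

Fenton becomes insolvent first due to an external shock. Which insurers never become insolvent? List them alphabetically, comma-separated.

Arden, Elm, Grove, Hale, Norton

Round 1 — Fenton becomes insolvent (initial).
  Orwell: +80 → 80 ≥ 40
Round 2 — Orwell becomes insolvent.
  Elm: +10 → 10 < 40
No further insolvencies.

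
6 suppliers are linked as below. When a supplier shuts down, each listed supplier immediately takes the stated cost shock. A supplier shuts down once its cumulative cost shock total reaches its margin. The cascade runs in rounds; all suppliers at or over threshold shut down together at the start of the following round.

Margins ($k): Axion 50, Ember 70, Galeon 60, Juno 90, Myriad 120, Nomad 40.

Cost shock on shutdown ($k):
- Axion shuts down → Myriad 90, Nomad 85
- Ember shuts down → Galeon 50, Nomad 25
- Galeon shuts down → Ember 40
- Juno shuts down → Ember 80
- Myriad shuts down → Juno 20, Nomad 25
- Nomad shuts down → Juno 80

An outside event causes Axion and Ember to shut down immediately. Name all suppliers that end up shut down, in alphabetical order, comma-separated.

Round 1 — Axion, Ember shut down (initial).
  Galeon: +50 → 50 < 60
  Myriad: +90 → 90 < 120
  Nomad: +85+25 → 110 ≥ 40
Round 2 — Nomad shuts down.
  Juno: +80 → 80 < 90
No further shutdowns.

Axion, Ember, Nomad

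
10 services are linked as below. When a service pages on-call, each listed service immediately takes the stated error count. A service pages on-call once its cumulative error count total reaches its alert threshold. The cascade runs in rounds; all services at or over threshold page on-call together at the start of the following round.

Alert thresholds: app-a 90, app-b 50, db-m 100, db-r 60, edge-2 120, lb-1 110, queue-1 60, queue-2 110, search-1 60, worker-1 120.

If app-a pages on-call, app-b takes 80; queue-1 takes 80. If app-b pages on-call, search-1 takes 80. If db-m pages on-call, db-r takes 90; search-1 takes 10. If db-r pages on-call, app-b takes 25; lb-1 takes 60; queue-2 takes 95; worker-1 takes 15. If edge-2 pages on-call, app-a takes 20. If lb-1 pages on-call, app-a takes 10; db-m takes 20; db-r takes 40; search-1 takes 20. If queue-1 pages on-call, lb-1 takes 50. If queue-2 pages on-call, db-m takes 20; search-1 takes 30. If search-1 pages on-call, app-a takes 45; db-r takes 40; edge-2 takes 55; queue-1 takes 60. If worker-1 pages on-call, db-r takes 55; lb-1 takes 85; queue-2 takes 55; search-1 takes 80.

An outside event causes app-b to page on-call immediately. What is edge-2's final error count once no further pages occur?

Round 1 — app-b pages on-call (initial).
  search-1: +80 → 80 ≥ 60
Round 2 — search-1 pages on-call.
  app-a: +45 → 45 < 90
  db-r: +40 → 40 < 60
  edge-2: +55 → 55 < 120
  queue-1: +60 → 60 ≥ 60
Round 3 — queue-1 pages on-call.
  lb-1: +50 → 50 < 110
No further pages.

55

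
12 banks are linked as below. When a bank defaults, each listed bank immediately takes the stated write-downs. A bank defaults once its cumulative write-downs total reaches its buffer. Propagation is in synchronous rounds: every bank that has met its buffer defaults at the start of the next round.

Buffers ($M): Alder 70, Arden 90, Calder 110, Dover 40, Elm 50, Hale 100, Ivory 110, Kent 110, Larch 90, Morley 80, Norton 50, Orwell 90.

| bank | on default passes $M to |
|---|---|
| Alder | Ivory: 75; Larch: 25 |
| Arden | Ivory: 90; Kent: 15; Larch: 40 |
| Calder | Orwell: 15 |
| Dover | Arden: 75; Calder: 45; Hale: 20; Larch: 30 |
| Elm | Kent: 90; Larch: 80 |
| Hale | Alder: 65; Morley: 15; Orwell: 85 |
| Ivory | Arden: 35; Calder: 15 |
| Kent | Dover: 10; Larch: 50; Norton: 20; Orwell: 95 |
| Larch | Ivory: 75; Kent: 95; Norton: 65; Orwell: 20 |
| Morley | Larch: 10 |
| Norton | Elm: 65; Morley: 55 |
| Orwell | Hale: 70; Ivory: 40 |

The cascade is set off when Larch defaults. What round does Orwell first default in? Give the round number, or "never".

5

Round 1 — Larch defaults (initial).
  Ivory: +75 → 75 < 110
  Kent: +95 → 95 < 110
  Norton: +65 → 65 ≥ 50
  Orwell: +20 → 20 < 90
Round 2 — Norton defaults.
  Elm: +65 → 65 ≥ 50
  Morley: +55 → 55 < 80
Round 3 — Elm defaults.
  Kent: +90 → 185 ≥ 110
Round 4 — Kent defaults.
  Dover: +10 → 10 < 40
  Orwell: +95 → 115 ≥ 90
Round 5 — Orwell defaults.
  Hale: +70 → 70 < 100
  Ivory: +40 → 115 ≥ 110
Round 6 — Ivory defaults.
  Arden: +35 → 35 < 90
  Calder: +15 → 15 < 110
No further defaults.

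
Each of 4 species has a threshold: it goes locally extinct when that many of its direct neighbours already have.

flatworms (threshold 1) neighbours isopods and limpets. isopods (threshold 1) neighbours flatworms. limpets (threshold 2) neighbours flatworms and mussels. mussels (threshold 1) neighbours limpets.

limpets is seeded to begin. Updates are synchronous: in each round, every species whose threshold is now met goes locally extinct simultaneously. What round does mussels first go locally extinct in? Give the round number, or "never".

2

Round 1 — limpets goes locally extinct (initial).
Round 2 — checking thresholds:
  flatworms: 1 of 2 neighbours ≥ 1, goes locally extinct.
  mussels: 1 of 1 neighbours ≥ 1, goes locally extinct.
Round 3 — checking thresholds:
  isopods: 1 of 1 neighbours ≥ 1, goes locally extinct.
Round 4 — no new extinctions; cascade stops.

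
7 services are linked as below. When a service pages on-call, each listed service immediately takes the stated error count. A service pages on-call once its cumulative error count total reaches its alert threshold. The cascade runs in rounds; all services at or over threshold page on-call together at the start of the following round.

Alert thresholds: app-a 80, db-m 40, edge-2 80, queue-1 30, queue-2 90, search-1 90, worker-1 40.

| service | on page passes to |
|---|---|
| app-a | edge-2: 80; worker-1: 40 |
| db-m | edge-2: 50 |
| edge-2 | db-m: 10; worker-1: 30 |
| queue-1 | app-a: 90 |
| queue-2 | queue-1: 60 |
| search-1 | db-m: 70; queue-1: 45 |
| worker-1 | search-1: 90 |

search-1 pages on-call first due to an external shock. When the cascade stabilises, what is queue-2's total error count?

Round 1 — search-1 pages on-call (initial).
  db-m: +70 → 70 ≥ 40
  queue-1: +45 → 45 ≥ 30
Round 2 — db-m, queue-1 page on-call.
  app-a: +90 → 90 ≥ 80
  edge-2: +50 → 50 < 80
Round 3 — app-a pages on-call.
  edge-2: +80 → 130 ≥ 80
  worker-1: +40 → 40 ≥ 40
Round 4 — edge-2, worker-1 page on-call.
No further pages.

0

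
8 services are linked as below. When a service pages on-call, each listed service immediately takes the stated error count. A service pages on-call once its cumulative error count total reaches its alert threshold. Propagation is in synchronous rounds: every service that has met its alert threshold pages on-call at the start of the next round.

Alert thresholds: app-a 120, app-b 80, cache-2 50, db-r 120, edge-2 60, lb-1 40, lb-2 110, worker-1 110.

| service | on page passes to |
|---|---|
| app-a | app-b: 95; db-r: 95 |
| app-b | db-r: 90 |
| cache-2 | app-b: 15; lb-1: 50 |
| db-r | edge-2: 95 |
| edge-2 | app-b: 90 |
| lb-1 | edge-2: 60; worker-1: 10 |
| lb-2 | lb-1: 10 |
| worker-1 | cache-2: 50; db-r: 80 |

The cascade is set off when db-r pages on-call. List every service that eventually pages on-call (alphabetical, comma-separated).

Round 1 — db-r pages on-call (initial).
  edge-2: +95 → 95 ≥ 60
Round 2 — edge-2 pages on-call.
  app-b: +90 → 90 ≥ 80
Round 3 — app-b pages on-call.
No further pages.

app-b, db-r, edge-2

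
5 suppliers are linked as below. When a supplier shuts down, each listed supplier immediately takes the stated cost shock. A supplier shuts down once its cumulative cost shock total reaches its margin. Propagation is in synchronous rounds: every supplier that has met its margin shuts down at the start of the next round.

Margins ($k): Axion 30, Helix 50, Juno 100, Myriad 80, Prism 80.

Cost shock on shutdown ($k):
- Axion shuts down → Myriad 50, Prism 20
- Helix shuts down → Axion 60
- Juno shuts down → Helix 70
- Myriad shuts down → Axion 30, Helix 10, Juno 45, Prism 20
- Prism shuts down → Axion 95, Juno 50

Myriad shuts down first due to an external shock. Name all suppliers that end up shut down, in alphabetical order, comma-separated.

Axion, Myriad

Round 1 — Myriad shuts down (initial).
  Axion: +30 → 30 ≥ 30
  Helix: +10 → 10 < 50
  Juno: +45 → 45 < 100
  Prism: +20 → 20 < 80
Round 2 — Axion shuts down.
  Prism: +20 → 40 < 80
No further shutdowns.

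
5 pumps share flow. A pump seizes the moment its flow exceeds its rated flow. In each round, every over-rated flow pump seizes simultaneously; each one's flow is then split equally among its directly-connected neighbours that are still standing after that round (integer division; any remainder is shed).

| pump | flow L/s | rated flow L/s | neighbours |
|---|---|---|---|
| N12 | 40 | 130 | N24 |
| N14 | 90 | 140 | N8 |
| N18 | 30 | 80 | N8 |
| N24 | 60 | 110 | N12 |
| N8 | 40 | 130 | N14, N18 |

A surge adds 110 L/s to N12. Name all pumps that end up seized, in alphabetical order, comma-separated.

N12, N24

Round 1 — N12 at 150 > 130. N12 seizes.
  N12 sheds 150 L/s to N24: 150 each.
    N24: 60+150 = 210 > 110
Round 2 — N24 seizes.
  N24 sheds 210 L/s: no online neighbours, lost.
No further seizures.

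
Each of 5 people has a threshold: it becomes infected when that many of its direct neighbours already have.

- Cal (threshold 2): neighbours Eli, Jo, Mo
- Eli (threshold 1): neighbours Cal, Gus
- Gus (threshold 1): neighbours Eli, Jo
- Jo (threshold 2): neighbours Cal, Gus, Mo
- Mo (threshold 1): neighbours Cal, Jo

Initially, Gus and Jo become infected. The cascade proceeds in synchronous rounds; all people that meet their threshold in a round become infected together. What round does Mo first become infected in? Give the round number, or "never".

Round 1 — Gus, Jo become infected (initial).
Round 2 — checking thresholds:
  Cal: 1 of 3 neighbours < 2, below threshold.
  Eli: 1 of 2 neighbours ≥ 1, becomes infected.
  Mo: 1 of 2 neighbours ≥ 1, becomes infected.
Round 3 — checking thresholds:
  Cal: 3 of 3 neighbours ≥ 2, becomes infected.
Round 4 — no new infections; cascade stops.

2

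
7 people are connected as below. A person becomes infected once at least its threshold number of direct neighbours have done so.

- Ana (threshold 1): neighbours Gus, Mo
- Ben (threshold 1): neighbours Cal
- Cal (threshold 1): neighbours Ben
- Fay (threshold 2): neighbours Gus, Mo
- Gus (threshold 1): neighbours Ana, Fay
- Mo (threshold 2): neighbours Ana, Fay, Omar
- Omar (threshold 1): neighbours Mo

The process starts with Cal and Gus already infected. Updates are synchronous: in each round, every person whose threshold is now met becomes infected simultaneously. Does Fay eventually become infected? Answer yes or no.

no

Round 1 — Cal, Gus become infected (initial).
Round 2 — checking thresholds:
  Ana: 1 of 2 neighbours ≥ 1, becomes infected.
  Ben: 1 of 1 neighbours ≥ 1, becomes infected.
  Fay: 1 of 2 neighbours < 2, below threshold.
Round 3 — no new infections; cascade stops.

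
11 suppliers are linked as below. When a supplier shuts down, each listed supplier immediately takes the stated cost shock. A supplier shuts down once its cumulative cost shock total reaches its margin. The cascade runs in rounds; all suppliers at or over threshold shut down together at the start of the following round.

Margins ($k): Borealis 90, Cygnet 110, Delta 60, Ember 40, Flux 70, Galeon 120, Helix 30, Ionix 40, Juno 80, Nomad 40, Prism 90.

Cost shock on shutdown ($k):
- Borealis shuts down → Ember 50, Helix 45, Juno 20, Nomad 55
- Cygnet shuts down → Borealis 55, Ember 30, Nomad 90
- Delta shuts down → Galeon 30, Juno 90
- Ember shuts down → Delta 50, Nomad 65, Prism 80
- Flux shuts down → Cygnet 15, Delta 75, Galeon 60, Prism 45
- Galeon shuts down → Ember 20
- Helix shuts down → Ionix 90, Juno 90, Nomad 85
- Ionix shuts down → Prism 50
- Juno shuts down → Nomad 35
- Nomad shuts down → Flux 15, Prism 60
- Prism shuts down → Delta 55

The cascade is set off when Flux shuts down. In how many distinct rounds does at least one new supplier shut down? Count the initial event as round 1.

Round 1 — Flux shuts down (initial).
  Cygnet: +15 → 15 < 110
  Delta: +75 → 75 ≥ 60
  Galeon: +60 → 60 < 120
  Prism: +45 → 45 < 90
Round 2 — Delta shuts down.
  Galeon: +30 → 90 < 120
  Juno: +90 → 90 ≥ 80
Round 3 — Juno shuts down.
  Nomad: +35 → 35 < 40
No further shutdowns.

3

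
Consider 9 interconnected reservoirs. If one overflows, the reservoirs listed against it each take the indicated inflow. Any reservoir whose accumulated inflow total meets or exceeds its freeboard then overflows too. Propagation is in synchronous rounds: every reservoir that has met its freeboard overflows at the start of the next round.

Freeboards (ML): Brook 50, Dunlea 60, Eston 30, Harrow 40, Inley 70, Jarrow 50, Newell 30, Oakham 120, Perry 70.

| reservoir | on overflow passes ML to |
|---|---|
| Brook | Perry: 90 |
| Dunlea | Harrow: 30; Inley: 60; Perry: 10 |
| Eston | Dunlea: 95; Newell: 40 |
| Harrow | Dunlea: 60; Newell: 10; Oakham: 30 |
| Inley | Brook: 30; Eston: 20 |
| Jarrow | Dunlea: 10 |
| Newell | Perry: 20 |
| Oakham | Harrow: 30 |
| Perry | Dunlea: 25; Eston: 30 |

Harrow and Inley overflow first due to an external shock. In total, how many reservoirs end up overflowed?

Round 1 — Harrow, Inley overflow (initial).
  Brook: +30 → 30 < 50
  Dunlea: +60 → 60 ≥ 60
  Eston: +20 → 20 < 30
  Newell: +10 → 10 < 30
  Oakham: +30 → 30 < 120
Round 2 — Dunlea overflows.
  Perry: +10 → 10 < 70
No further overflows.

3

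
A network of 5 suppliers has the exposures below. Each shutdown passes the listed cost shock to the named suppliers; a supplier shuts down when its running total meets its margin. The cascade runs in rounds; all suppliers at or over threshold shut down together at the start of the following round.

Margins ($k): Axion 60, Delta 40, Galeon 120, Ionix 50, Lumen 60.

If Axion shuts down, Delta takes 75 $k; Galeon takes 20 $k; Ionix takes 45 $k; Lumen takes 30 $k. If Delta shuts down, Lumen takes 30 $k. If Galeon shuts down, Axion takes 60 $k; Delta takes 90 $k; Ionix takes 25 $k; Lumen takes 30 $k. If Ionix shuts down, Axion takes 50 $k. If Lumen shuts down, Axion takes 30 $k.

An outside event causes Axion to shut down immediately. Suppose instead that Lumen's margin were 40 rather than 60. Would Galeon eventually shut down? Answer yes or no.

With Lumen's margin at 40:
Round 1 — Axion shuts down (initial).
  Delta: +75 → 75 ≥ 40
  Galeon: +20 → 20 < 120
  Ionix: +45 → 45 < 50
  Lumen: +30 → 30 < 40
Round 2 — Delta shuts down.
  Lumen: +30 → 60 ≥ 40
Round 3 — Lumen shuts down.
No further shutdowns.

no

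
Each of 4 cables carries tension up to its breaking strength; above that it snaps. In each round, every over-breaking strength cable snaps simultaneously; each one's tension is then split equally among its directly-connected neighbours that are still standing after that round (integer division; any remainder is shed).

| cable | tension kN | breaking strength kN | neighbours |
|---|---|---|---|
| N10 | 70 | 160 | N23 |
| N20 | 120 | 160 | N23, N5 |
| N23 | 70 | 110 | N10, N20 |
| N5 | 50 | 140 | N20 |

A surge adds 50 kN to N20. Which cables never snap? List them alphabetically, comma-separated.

Round 1 — N20 at 170 > 160. N20 snaps.
  N20 sheds 170 kN to N23, N5: 85 each.
    N23: 70+85 = 155 > 110
    N5: 50+85 = 135 ≤ 140
Round 2 — N23 snaps.
  N23 sheds 155 kN to N10: 155 each.
    N10: 70+155 = 225 > 160
Round 3 — N10 snaps.
  N10 sheds 225 kN: no online neighbours, lost.
No further breaks.

N5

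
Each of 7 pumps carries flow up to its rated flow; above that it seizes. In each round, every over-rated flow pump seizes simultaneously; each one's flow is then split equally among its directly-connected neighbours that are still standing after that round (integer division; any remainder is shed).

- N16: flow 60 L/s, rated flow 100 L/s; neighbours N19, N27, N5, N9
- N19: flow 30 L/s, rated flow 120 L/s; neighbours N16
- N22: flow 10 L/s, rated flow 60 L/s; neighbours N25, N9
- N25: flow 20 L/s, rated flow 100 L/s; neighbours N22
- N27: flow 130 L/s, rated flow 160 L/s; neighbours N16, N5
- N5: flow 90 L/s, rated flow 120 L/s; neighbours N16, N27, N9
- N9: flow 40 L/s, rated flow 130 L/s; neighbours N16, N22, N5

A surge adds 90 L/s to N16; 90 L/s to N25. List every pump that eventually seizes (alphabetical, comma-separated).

Round 1 — N16 at 150 > 100; N25 at 110 > 100. N16, N25 seize.
  N16 sheds 150 L/s to N19, N27, N5, N9: 37 each (2 lost).
    N19: 30+37 = 67 ≤ 120
    N27: 130+37 = 167 > 160
    N5: 90+37 = 127 > 120
    N9: 40+37 = 77 ≤ 130
  N25 sheds 110 L/s to N22: 110 each.
    N22: 10+110 = 120 > 60
Round 2 — N22, N27, N5 seize.
  N22 sheds 120 L/s to N9: 120 each.
    N9: 77+120 = 197 > 130
  N27 sheds 167 L/s: no online neighbours, lost.
  N5 sheds 127 L/s to N9: 127 each.
    N9: 197+127 = 324 > 130
Round 3 — N9 seizes.
  N9 sheds 324 L/s: no online neighbours, lost.
No further seizures.

N16, N22, N25, N27, N5, N9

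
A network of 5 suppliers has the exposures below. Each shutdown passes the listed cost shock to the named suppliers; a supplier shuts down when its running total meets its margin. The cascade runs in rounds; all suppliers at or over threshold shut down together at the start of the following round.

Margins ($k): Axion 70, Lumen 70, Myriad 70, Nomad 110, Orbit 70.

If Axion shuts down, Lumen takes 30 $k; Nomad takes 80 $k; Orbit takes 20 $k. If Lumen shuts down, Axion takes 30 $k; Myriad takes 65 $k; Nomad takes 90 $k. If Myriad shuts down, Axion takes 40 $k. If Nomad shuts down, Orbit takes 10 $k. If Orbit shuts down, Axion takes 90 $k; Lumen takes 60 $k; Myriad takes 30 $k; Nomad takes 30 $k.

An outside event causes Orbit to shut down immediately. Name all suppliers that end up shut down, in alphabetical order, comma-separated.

Axion, Lumen, Myriad, Nomad, Orbit

Round 1 — Orbit shuts down (initial).
  Axion: +90 → 90 ≥ 70
  Lumen: +60 → 60 < 70
  Myriad: +30 → 30 < 70
  Nomad: +30 → 30 < 110
Round 2 — Axion shuts down.
  Lumen: +30 → 90 ≥ 70
  Nomad: +80 → 110 ≥ 110
Round 3 — Lumen, Nomad shut down.
  Myriad: +65 → 95 ≥ 70
Round 4 — Myriad shuts down.
No further shutdowns.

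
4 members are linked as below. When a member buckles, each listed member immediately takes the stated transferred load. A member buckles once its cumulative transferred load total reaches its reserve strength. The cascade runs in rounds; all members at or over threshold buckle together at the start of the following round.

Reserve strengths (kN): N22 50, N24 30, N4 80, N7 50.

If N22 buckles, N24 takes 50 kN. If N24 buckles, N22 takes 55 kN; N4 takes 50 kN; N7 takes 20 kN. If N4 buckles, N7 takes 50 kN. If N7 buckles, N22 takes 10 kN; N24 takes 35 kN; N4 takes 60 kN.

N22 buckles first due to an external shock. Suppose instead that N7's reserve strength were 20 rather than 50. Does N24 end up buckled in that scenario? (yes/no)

yes

With N7's reserve strength at 20:
Round 1 — N22 buckles (initial).
  N24: +50 → 50 ≥ 30
Round 2 — N24 buckles.
  N4: +50 → 50 < 80
  N7: +20 → 20 ≥ 20
Round 3 — N7 buckles.
  N4: +60 → 110 ≥ 80
Round 4 — N4 buckles.
No further bucklings.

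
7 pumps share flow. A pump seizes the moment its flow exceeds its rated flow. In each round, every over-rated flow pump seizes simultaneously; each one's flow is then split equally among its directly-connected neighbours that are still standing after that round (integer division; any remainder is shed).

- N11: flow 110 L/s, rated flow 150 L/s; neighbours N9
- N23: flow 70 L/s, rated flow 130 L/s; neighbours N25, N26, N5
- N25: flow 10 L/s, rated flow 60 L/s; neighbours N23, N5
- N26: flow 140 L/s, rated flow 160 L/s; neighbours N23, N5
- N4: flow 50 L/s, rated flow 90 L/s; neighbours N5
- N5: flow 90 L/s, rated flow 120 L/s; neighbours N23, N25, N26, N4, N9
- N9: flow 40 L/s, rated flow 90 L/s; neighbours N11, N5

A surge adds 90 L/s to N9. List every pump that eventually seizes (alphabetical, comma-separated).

Round 1 — N9 at 130 > 90. N9 seizes.
  N9 sheds 130 L/s to N11, N5: 65 each.
    N11: 110+65 = 175 > 150
    N5: 90+65 = 155 > 120
Round 2 — N11, N5 seize.
  N11 sheds 175 L/s: no online neighbours, lost.
  N5 sheds 155 L/s to N23, N25, N26, N4: 38 each (3 lost).
    N23: 70+38 = 108 ≤ 130
    N25: 10+38 = 48 ≤ 60
    N26: 140+38 = 178 > 160
    N4: 50+38 = 88 ≤ 90
Round 3 — N26 seizes.
  N26 sheds 178 L/s to N23: 178 each.
    N23: 108+178 = 286 > 130
Round 4 — N23 seizes.
  N23 sheds 286 L/s to N25: 286 each.
    N25: 48+286 = 334 > 60
Round 5 — N25 seizes.
  N25 sheds 334 L/s: no online neighbours, lost.
No further seizures.

N11, N23, N25, N26, N5, N9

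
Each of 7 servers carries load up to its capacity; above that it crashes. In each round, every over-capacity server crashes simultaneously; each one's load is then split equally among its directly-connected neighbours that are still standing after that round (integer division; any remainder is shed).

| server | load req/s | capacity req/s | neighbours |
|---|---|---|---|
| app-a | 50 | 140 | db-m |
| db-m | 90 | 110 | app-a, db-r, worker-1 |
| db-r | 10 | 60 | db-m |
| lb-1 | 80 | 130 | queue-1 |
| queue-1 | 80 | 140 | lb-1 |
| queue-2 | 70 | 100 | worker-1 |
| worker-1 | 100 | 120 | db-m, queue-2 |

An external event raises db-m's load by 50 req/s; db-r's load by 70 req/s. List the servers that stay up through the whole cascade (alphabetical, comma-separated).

Round 1 — db-m at 140 > 110; db-r at 80 > 60. db-m, db-r crash.
  db-m sheds 140 req/s to app-a, worker-1: 70 each.
    app-a: 50+70 = 120 ≤ 140
    worker-1: 100+70 = 170 > 120
  db-r sheds 80 req/s: no online neighbours, lost.
Round 2 — worker-1 crashes.
  worker-1 sheds 170 req/s to queue-2: 170 each.
    queue-2: 70+170 = 240 > 100
Round 3 — queue-2 crashes.
  queue-2 sheds 240 req/s: no online neighbours, lost.
No further crashes.

app-a, lb-1, queue-1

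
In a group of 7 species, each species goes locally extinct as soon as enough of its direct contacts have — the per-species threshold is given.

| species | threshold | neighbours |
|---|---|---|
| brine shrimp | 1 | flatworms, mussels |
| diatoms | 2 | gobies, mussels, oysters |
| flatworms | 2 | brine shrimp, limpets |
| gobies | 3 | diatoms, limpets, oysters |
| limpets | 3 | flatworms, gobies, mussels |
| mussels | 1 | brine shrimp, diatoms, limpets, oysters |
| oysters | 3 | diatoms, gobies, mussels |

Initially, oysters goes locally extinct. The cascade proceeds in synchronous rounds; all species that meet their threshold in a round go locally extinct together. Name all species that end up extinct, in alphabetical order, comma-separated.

Round 1 — oysters goes locally extinct (initial).
Round 2 — checking thresholds:
  diatoms: 1 of 3 neighbours < 2, holds.
  gobies: 1 of 3 neighbours < 3, holds.
  mussels: 1 of 4 neighbours ≥ 1, goes locally extinct.
Round 3 — checking thresholds:
  brine shrimp: 1 of 2 neighbours ≥ 1, goes locally extinct.
  diatoms: 2 of 3 neighbours ≥ 2, goes locally extinct.
  gobies: 1 of 3 neighbours < 3, holds.
  limpets: 1 of 3 neighbours < 3, holds.
Round 4 — no new extinctions; cascade stops.

brine shrimp, diatoms, mussels, oysters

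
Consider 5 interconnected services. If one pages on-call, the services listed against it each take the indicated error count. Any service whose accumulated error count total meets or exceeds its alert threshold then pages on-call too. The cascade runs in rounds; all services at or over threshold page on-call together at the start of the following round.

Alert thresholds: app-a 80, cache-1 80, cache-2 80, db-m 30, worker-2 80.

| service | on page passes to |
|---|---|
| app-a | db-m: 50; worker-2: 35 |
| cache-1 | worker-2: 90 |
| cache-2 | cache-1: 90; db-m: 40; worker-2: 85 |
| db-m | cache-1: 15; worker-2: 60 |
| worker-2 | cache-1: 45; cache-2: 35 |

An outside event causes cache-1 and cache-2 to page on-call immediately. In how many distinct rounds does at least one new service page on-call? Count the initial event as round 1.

2

Round 1 — cache-1, cache-2 page on-call (initial).
  db-m: +40 → 40 ≥ 30
  worker-2: +90+85 → 175 ≥ 80
Round 2 — db-m, worker-2 page on-call.
No further pages.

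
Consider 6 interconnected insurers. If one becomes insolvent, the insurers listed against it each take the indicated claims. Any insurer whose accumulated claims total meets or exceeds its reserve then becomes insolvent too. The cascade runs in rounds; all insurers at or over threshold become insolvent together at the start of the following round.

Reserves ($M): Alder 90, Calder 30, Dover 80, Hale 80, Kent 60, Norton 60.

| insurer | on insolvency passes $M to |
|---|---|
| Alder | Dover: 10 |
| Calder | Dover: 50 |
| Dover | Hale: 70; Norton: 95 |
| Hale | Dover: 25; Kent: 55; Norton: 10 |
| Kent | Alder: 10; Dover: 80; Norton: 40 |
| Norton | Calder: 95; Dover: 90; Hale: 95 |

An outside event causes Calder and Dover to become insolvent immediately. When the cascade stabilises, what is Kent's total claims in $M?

55

Round 1 — Calder, Dover become insolvent (initial).
  Hale: +70 → 70 < 80
  Norton: +95 → 95 ≥ 60
Round 2 — Norton becomes insolvent.
  Hale: +95 → 165 ≥ 80
Round 3 — Hale becomes insolvent.
  Kent: +55 → 55 < 60
No further insolvencies.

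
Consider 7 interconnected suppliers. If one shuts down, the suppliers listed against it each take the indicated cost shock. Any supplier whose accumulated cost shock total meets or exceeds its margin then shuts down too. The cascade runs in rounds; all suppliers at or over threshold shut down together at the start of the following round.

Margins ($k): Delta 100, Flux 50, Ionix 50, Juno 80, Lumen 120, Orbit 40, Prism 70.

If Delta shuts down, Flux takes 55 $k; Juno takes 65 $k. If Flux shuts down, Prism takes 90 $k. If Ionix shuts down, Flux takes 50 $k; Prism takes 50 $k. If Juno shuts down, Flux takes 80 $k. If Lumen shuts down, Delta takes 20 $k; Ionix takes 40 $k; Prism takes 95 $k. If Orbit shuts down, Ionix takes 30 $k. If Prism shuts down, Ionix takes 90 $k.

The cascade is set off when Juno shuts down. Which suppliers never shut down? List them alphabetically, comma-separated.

Delta, Lumen, Orbit

Round 1 — Juno shuts down (initial).
  Flux: +80 → 80 ≥ 50
Round 2 — Flux shuts down.
  Prism: +90 → 90 ≥ 70
Round 3 — Prism shuts down.
  Ionix: +90 → 90 ≥ 50
Round 4 — Ionix shuts down.
No further shutdowns.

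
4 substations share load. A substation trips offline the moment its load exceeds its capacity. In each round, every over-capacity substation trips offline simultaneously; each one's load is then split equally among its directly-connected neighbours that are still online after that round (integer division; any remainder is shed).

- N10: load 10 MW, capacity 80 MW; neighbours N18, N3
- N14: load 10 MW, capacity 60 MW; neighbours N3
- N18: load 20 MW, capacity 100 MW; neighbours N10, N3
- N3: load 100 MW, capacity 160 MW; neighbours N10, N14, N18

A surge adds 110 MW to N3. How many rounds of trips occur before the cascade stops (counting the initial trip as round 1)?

Round 1 — N3 at 210 > 160. N3 trips offline.
  N3 sheds 210 MW to N10, N14, N18: 70 each.
    N10: 10+70 = 80 ≤ 80
    N14: 10+70 = 80 > 60
    N18: 20+70 = 90 ≤ 100
Round 2 — N14 trips offline.
  N14 sheds 80 MW: no online neighbours, lost.
No further trips.

2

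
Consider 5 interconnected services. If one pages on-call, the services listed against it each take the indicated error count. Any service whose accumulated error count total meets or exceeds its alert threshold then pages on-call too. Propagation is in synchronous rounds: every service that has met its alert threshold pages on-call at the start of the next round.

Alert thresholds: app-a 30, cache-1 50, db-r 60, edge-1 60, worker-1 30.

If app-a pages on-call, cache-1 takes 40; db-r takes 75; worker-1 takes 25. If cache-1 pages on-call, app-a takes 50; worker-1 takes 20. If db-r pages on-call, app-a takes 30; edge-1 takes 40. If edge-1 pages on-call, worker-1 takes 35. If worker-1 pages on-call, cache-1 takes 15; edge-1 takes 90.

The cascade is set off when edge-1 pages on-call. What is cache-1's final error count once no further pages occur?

15

Round 1 — edge-1 pages on-call (initial).
  worker-1: +35 → 35 ≥ 30
Round 2 — worker-1 pages on-call.
  cache-1: +15 → 15 < 50
No further pages.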